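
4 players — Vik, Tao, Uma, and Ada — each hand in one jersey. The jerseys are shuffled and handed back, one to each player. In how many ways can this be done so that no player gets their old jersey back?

Let Aᵢ be the assignments in which player i gets their old jersey. We want the size of the complement of A₁∪…∪A_4.
By inclusion–exclusion this is Σ_{j=0}^{4} (−1)^j C(4,j)·(4−j)!.
Computing: 24 − 24 + 12 − 4 + 1 = 9.

9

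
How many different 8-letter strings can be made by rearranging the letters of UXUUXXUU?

UXUUXXUU has 8 letters with U appearing 5 times and X appearing 3 times.
Dividing 8! = 40320 by 5!·3! = 720 for the repeated letters gives 56.

56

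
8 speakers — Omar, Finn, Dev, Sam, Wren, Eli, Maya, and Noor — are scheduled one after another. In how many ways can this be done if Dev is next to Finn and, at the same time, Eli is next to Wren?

2880

Treat {Dev,Finn} as one block (2 orders) and {Eli,Wren} as another (2 orders).
That leaves 6 units to arrange: 2 × 2 × 6! = 4 × 720 = 2880.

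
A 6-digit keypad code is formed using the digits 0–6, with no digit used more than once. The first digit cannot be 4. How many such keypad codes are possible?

The first digit has 7−1 = 6 choices (anything except 4).
The remaining 5 digits are filled from the other 6 symbols without repetition: 6 × 5 × 4 × 3 × 2 = 720.
Total: 6 × 720 = 4320.

4320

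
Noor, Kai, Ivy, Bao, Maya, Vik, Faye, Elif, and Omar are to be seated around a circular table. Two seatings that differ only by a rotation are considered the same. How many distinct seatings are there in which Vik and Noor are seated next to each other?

Glue Vik and Noor into a block (2 internal orders). Seating 8 units around a circle gives (7)! arrangements.
So 2 × (7)! = 2 × 5040 = 10080.

10080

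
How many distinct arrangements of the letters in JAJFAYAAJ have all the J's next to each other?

Treat the 3 copies of J as a single block. The multiset to arrange is then {JJJ, A, A, A, A, F, Y}, 7 items in all.
That gives (7)!/(4!) = 210 arrangements.

210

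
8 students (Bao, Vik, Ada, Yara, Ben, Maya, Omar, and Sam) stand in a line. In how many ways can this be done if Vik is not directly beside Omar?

Of the 8! = 40320 arrangements, those with Vik and Omar adjacent number 2 × 7! = 10080 (treat the pair as a block with 2 internal orders).
Complementary counting: 40320 − 10080 = 30240.

30240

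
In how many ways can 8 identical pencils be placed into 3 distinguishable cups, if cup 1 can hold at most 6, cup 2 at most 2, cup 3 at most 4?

12

By stars and bars, unrestricted non-negative solutions to x_1+…+x_3 = 8 number C(8+2,2) = 45.
Subtract solutions that violate a single cap (substitute x_i' = x_i − (cap_i+1)): x_1 ≥ 7 gives C(3,2) = 3; x_2 ≥ 3 gives C(7,2) = 21; x_3 ≥ 5 gives C(5,2) = 10. Together 34.
Add back pairs where two caps are both exceeded: 0 + 0 + 1 = 1.
By inclusion–exclusion the count is 45 − 34 + 1 = 12.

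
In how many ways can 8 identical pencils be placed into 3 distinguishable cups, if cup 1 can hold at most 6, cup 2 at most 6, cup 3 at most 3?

24

Without the upper bounds there are C(10,2) = 45 ways to split 8 among 3 cups.
Subtract solutions that violate a single cap (substitute x_i' = x_i − (cap_i+1)): x_1 ≥ 7 gives C(3,2) = 3; x_2 ≥ 7 gives C(3,2) = 3; x_3 ≥ 4 gives C(6,2) = 15. Together 21.
No two caps can be exceeded simultaneously, so the pair terms are all 0.
By inclusion–exclusion the count is 45 − 21 + 0 = 24.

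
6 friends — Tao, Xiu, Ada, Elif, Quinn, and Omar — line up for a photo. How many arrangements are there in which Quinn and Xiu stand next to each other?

240

Treat {Quinn, Xiu} as a single unit. There are 5 units to order, and the pair itself can be ordered 2 ways.
That gives 2 × 5! = 2 × 120 = 240.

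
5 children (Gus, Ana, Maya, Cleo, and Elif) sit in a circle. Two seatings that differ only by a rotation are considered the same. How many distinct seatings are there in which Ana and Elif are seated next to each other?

Glue Ana and Elif into a block (2 internal orders). Seating 4 units around a circle gives (3)! arrangements.
So 2 × (3)! = 2 × 6 = 12.

12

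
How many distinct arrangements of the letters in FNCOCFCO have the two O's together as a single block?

420

Treat the 2 copies of O as a single block. The multiset to arrange is then {OO, C, C, C, F, F, N}, 7 items in all.
That gives (7)!/(3!·2!) = 420 arrangements.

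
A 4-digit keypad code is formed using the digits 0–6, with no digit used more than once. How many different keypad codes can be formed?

With no repetition, fill the 4 digits in order: 7 choices, then 6, down to 4.
That product is 7 × 6 × 5 × 4 = 840.

840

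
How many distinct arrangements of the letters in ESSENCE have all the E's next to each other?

Treat the 3 copies of E as a single block. The multiset to arrange is then {EEE, C, N, S, S}, 5 items in all.
That gives (5)!/(2!) = 60 arrangements.

60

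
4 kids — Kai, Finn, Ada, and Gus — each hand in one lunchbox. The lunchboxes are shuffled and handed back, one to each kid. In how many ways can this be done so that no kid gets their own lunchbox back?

Count assignments avoiding every fixed point. For any j of the 4 kids fixed to their own lunchbox, the other 4−j can be arranged in (4−j)! ways.
By inclusion–exclusion this is Σ_{j=0}^{4} (−1)^j C(4,j)·(4−j)!.
Computing: 24 − 24 + 12 − 4 + 1 = 9.

9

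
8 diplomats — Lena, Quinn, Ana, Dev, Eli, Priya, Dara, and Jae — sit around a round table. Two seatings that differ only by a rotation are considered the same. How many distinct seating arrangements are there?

5040

Fix one person's seat to break rotational symmetry; the remaining 7 people can be arranged in (7)! = 5040 ways.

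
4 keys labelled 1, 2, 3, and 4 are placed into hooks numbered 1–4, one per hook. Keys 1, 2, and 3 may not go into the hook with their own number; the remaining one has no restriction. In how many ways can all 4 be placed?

Let Aᵢ (for i ∈ {1, 2, 3}) be the placements that put key i in its forbidden hook. Any j of these fix j positions, leaving (4−j)! ways to fill the rest, and there are C(3,j) ways to pick which j.
By inclusion–exclusion, the number of valid placements is Σ_{j=0}^{3} (−1)^j C(3,j)·(4−j)!.
Computing: 24 − 18 + 6 − 1 = 11.

11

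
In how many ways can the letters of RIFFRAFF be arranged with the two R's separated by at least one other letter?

630

There are 8!/(4!·2!) = 840 arrangements of RIFFRAFF in total.
If the two R's are adjacent, glue them into one block, leaving 7 items to arrange: (7)!/(4!) = 210 ways.
Subtracting, 840 − 210 = 630 arrangements keep the R's apart.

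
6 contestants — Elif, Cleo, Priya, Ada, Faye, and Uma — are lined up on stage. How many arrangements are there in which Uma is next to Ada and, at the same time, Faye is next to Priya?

96

Treat {Uma,Ada} as one block (2 orders) and {Faye,Priya} as another (2 orders).
That leaves 4 units to arrange: 2 × 2 × 4! = 4 × 24 = 96.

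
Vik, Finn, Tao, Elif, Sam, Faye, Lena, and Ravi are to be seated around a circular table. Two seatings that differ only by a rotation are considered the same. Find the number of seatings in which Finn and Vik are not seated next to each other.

Without the restriction there are (7)! = 5040 seatings.
Those with Finn next to Vik: fuse the pair into one unit and seat 7 units around a circle — 2·(6)! = 1440.
Subtracting, 5040 − 1440 = 3600.

3600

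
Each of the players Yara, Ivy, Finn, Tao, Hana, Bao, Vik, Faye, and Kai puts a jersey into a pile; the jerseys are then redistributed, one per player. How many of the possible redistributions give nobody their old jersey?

133496

This is the derangement count D_9: permutations of 9 items with no fixed point.
By inclusion–exclusion this is Σ_{j=0}^{9} (−1)^j C(9,j)·(9−j)!.
Computing: 362880 − 362880 + 181440 − 60480 + 15120 − 3024 + 504 − 72 + 9 − 1 = 133496.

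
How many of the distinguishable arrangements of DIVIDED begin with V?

60

Fix V in the first position and arrange the remaining 6 letters.
Those 6 letters have D appearing 3 times and I appearing twice, giving (6)!/(3!·2!) = 60.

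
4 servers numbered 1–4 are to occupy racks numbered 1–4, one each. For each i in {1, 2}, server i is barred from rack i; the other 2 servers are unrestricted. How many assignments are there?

14

Let Aᵢ (for i ∈ {1, 2}) be the placements that put server i in its forbidden rack. Any j of these fix j positions, leaving (4−j)! ways to fill the rest, and there are C(2,j) ways to pick which j.
By inclusion–exclusion, the number of valid placements is Σ_{j=0}^{2} (−1)^j C(2,j)·(4−j)!.
Computing: 24 − 12 + 2 = 14.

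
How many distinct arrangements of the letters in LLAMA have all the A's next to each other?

12

Treat the 2 copies of A as a single block. The multiset to arrange is then {AA, L, L, M}, 4 items in all.
That gives (4)!/(2!) = 12 arrangements.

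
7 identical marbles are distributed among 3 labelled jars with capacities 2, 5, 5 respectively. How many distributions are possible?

Ignoring the caps, the number of non-negative solutions to x_1+…+x_3 = 7 is C(9,2) = 36.
Subtract solutions that violate a single cap (substitute x_i' = x_i − (cap_i+1)): x_1 ≥ 3 gives C(6,2) = 15; x_2 ≥ 6 gives C(3,2) = 3; x_3 ≥ 6 gives C(3,2) = 3. Together 21.
No two caps can be exceeded simultaneously, so the pair terms are all 0.
By inclusion–exclusion the count is 36 − 21 + 0 = 15.

15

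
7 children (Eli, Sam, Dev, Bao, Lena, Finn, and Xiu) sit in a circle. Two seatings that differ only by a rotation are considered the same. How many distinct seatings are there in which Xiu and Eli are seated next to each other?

Treat {Xiu, Eli} as one unit (2 internal orders) and seat the resulting 6 units around the table: (5)! circular arrangements.
So 2 × (5)! = 2 × 120 = 240.

240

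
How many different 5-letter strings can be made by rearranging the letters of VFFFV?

VFFFV has 5 letters with F appearing 3 times and V appearing twice.
The number of distinct arrangements is 5!/(3!·2!) = 120/12 = 10.

10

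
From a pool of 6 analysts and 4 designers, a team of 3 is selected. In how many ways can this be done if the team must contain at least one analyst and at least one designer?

96

Unrestricted: C(10,3) = 120 ways to pick any 3 of the 10.
Subtract selections that omit an entire group: no analysts → C(4,3) = 4; no designers → C(6,3) = 20.
Both groups omitted at once is impossible, so 120 − 24 = 96.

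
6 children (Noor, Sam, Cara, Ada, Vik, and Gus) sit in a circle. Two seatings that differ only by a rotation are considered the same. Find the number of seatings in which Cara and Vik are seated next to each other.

Treat {Cara, Vik} as one unit (2 internal orders) and seat the resulting 5 units around the table: (4)! circular arrangements.
So 2 × (4)! = 2 × 24 = 48.

48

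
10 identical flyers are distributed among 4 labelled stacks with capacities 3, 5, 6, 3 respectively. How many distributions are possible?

By stars and bars, unrestricted non-negative solutions to x_1+…+x_4 = 10 number C(10+3,3) = 286.
Subtract solutions that violate a single cap (substitute x_i' = x_i − (cap_i+1)): x_1 ≥ 4 gives C(9,3) = 84; x_2 ≥ 6 gives C(7,3) = 35; x_3 ≥ 7 gives C(6,3) = 20; x_4 ≥ 4 gives C(9,3) = 84. Together 223.
Add back pairs where two caps are both exceeded: 1 + 0 + 10 + 0 + 1 + 0 = 12.
By inclusion–exclusion the count is 286 − 223 + 12 = 75.

75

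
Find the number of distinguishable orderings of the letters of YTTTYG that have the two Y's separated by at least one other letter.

Total arrangements of YTTTYG: 6!/(3!·2!) = 60.
If the two Y's are adjacent, glue them into one block, leaving 5 items to arrange: (5)!/(3!) = 20 ways.
Subtracting, 60 − 20 = 40 arrangements keep the Y's apart.

40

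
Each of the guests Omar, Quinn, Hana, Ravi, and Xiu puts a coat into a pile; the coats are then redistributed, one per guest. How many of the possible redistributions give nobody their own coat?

44

Count assignments avoiding every fixed point. For any j of the 5 guests fixed to their own coat, the other 5−j can be arranged in (5−j)! ways.
By inclusion–exclusion this is Σ_{j=0}^{5} (−1)^j C(5,j)·(5−j)!.
Computing: 120 − 120 + 60 − 20 + 5 − 1 = 44.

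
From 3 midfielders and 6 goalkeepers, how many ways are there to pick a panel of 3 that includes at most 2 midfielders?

83

Split by how many midfielders are chosen (0 through 2).
Sum: C(3,0)·C(6,3) + C(3,1)·C(6,2) + C(3,2)·C(6,1) = 20 + 45 + 18 = 83.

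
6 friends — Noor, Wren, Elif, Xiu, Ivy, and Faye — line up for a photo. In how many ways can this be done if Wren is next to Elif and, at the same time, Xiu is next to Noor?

Treat {Wren,Elif} as one block (2 orders) and {Xiu,Noor} as another (2 orders).
That leaves 4 units to arrange: 2 × 2 × 4! = 4 × 24 = 96.

96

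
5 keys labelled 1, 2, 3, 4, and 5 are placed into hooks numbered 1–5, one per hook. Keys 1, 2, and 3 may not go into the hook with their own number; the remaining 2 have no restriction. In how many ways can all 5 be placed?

Let Aᵢ (for i ∈ {1, 2, 3}) be the placements that put key i in its forbidden hook. Any j of these fix j positions, leaving (5−j)! ways to fill the rest, and there are C(3,j) ways to pick which j.
By inclusion–exclusion, the number of valid placements is Σ_{j=0}^{3} (−1)^j C(3,j)·(5−j)!.
Computing: 120 − 72 + 18 − 2 = 64.

64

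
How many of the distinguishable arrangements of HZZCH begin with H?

With the first slot taken by H, it remains to arrange the other 4 letters (ZZCH).
Those 4 letters have Z appearing twice, giving (4)!/(2!) = 12.

12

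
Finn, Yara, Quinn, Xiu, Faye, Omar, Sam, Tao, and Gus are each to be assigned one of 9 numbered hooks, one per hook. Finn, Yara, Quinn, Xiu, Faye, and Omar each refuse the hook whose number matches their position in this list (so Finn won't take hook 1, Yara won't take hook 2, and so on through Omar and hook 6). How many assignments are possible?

183822

Let Aᵢ (for 1 ≤ i ≤ 6) be the placements that put person i in their forbidden hook. Any j of these fix j positions, leaving (9−j)! ways to fill the rest, and there are C(6,j) ways to pick which j.
By inclusion–exclusion, the number of valid placements is Σ_{j=0}^{6} (−1)^j C(6,j)·(9−j)!.
Computing: 362880 − 241920 + 75600 − 14400 + 1800 − 144 + 6 = 183822.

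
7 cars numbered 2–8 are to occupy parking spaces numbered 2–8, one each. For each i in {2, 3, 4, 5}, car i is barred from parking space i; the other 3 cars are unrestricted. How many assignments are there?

Let Aᵢ (for 2 ≤ i ≤ 5) be the placements that put car i in its forbidden parking space. Any j of these fix j positions, leaving (7−j)! ways to fill the rest, and there are C(4,j) ways to pick which j.
By inclusion–exclusion, the number of valid placements is Σ_{j=0}^{4} (−1)^j C(4,j)·(7−j)!.
Computing: 5040 − 2880 + 720 − 96 + 6 = 2790.

2790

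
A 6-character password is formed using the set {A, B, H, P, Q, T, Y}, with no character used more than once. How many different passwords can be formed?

This is a permutation of 6 out of 7: P(7,6) = 7!/1!.
That product is 7 × 6 × 5 × 4 × 3 × 2 = 5040.

5040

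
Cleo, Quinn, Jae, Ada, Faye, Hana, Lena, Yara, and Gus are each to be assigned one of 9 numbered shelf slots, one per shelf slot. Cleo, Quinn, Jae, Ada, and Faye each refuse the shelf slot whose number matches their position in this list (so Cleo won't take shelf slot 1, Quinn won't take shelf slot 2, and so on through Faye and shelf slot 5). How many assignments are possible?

Let Aᵢ (for 1 ≤ i ≤ 5) be the placements that put person i in their forbidden shelf slot. Any j of these fix j positions, leaving (9−j)! ways to fill the rest, and there are C(5,j) ways to pick which j.
By inclusion–exclusion, the number of valid placements is Σ_{j=0}^{5} (−1)^j C(5,j)·(9−j)!.
Computing: 362880 − 201600 + 50400 − 7200 + 600 − 24 = 205056.

205056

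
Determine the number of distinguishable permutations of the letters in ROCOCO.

The 6 letters of ROCOCO have repeats: C appearing twice and O appearing 3 times.
So there are 6! / (3!·2!) = 60 distinguishable arrangements.

60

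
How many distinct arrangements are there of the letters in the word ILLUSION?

10080

The 8 letters of ILLUSION have repeats: I appearing twice and L appearing twice.
The number of distinct arrangements is 8!/(2!·2!) = 40320/4 = 10080.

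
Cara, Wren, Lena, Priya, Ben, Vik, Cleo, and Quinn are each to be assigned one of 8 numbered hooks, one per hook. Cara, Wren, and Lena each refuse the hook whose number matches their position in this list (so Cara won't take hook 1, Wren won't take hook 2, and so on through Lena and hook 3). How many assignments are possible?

Let Aᵢ (for i ∈ {1, 2, 3}) be the placements that put person i in their forbidden hook. Any j of these fix j positions, leaving (8−j)! ways to fill the rest, and there are C(3,j) ways to pick which j.
By inclusion–exclusion, the number of valid placements is Σ_{j=0}^{3} (−1)^j C(3,j)·(8−j)!.
Computing: 40320 − 15120 + 2160 − 120 = 27240.

27240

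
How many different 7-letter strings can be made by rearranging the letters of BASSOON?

The 7 letters of BASSOON have repeats: O appearing twice and S appearing twice.
Dividing 7! = 5040 by 2!·2! = 4 for the repeated letters gives 1260.

1260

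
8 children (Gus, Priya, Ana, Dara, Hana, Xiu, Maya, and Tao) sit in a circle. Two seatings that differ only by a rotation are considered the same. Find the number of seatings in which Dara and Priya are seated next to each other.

1440

Glue Dara and Priya into a block (2 internal orders). Seating 7 units around a circle gives (6)! arrangements.
So 2 × (6)! = 2 × 720 = 1440.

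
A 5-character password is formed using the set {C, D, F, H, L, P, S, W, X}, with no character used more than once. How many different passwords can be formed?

This is a permutation of 5 out of 9: P(9,5) = 9!/4!.
9 × 8 × 7 × 6 × 5 = 15120.

15120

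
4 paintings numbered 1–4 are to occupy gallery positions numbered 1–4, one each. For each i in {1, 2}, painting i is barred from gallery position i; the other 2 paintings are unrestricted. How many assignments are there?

14

Let Aᵢ (for i ∈ {1, 2}) be the placements that put painting i in its forbidden gallery position. Any j of these fix j positions, leaving (4−j)! ways to fill the rest, and there are C(2,j) ways to pick which j.
By inclusion–exclusion, the number of valid placements is Σ_{j=0}^{2} (−1)^j C(2,j)·(4−j)!.
Computing: 24 − 12 + 2 = 14.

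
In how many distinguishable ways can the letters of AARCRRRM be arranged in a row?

840

Letter multiplicities in AARCRRRM: A×2, C×1, M×1, R×4.
So there are 8! / (4!·2!) = 840 distinguishable arrangements.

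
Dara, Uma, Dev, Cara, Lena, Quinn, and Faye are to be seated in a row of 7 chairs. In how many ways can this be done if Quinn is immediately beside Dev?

1440

Treat {Quinn, Dev} as a single unit. There are 6 units to order, and the pair itself can be ordered 2 ways.
That gives 2 × 6! = 2 × 720 = 1440.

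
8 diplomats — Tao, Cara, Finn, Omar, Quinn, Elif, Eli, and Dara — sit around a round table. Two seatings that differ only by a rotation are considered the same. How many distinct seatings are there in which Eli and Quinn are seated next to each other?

1440

Glue Eli and Quinn into a block (2 internal orders). Seating 7 units around a circle gives (6)! arrangements.
So 2 × (6)! = 2 × 720 = 1440.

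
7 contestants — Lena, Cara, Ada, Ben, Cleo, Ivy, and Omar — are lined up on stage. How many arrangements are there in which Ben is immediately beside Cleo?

1440

Glue Ben and Cleo into one block (2 internal orders), leaving 6 units to arrange in a row.
That gives 2 × 6! = 2 × 720 = 1440.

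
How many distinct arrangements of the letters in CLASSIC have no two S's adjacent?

900

Total arrangements of CLASSIC: 7!/(2!·2!) = 1260.
Arrangements with the S's together: treat SS as one letter, giving (6)!/(2!) = 360.
Subtracting, 1260 − 360 = 900 arrangements keep the S's apart.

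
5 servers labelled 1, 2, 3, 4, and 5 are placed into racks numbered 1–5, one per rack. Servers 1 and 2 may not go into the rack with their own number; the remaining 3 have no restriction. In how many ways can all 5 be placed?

Let Aᵢ (for i ∈ {1, 2}) be the placements that put server i in its forbidden rack. Any j of these fix j positions, leaving (5−j)! ways to fill the rest, and there are C(2,j) ways to pick which j.
By inclusion–exclusion, the number of valid placements is Σ_{j=0}^{2} (−1)^j C(2,j)·(5−j)!.
Computing: 120 − 48 + 6 = 78.

78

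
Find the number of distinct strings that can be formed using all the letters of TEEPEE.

30

TEEPEE has 6 letters with E appearing 4 times.
So there are 6! / (4!) = 30 distinguishable arrangements.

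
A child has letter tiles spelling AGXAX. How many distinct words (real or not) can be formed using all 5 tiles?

30

Letter multiplicities in AGXAX: A×2, G×1, X×2.
Dividing 5! = 120 by 2!·2! = 4 for the repeated letters gives 30.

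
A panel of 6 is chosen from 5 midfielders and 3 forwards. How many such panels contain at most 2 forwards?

Split by how many forwards are chosen (0 through 2).
Sum: C(3,0)·C(5,6) + C(3,1)·C(5,5) + C(3,2)·C(5,4) = 0 + 3 + 15 = 18.

18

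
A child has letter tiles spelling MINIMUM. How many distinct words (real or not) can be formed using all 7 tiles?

420

The 7 letters of MINIMUM have repeats: I appearing twice and M appearing 3 times.
So there are 7! / (3!·2!) = 420 distinguishable arrangements.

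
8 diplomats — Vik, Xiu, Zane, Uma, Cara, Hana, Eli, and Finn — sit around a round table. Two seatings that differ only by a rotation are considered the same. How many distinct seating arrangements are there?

5040

Around a circle, 8 distinct people have 8!/8 = (7)! = 5040 rotationally distinct seatings.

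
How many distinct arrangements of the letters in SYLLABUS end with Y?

Fix Y in the last position and arrange the remaining 7 letters.
Those 7 letters have L appearing twice and S appearing twice, giving (7)!/(2!·2!) = 1260.

1260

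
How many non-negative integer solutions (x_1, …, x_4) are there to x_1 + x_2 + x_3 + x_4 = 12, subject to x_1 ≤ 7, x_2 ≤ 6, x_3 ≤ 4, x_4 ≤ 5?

Without the upper bounds there are C(15,3) = 455 ways to split 12 among 4 variables.
Subtract solutions that violate a single cap (substitute x_i' = x_i − (cap_i+1)): x_1 ≥ 8 gives C(7,3) = 35; x_2 ≥ 7 gives C(8,3) = 56; x_3 ≥ 5 gives C(10,3) = 120; x_4 ≥ 6 gives C(9,3) = 84. Together 295.
Add back pairs where two caps are both exceeded: 0 + 0 + 0 + 1 + 0 + 4 = 5.
By inclusion–exclusion the count is 455 − 295 + 5 = 165.

165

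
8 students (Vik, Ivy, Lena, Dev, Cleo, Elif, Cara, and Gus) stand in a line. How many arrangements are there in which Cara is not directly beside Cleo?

30240

Of the 8! = 40320 arrangements, those with Cara and Cleo adjacent number 2 × 7! = 10080 (treat the pair as a block with 2 internal orders).
So 40320 − 10080 = 30240 arrangements keep them apart.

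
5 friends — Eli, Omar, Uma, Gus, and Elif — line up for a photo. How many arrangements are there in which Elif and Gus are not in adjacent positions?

There are 5! = 120 arrangements in all. If Elif and Gus are adjacent, merging them into one block gives 2·(4)! = 48 arrangements.
So 120 − 48 = 72 arrangements keep them apart.

72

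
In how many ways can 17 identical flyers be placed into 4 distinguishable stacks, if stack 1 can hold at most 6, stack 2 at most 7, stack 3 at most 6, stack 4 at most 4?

80

Ignoring the caps, the number of non-negative solutions to x_1+…+x_4 = 17 is C(20,3) = 1140.
Subtract solutions that violate a single cap (substitute x_i' = x_i − (cap_i+1)): x_1 ≥ 7 gives C(13,3) = 286; x_2 ≥ 8 gives C(12,3) = 220; x_3 ≥ 7 gives C(13,3) = 286; x_4 ≥ 5 gives C(15,3) = 455. Together 1247.
Add back pairs where two caps are both exceeded: 10 + 20 + 56 + 10 + 35 + 56 = 187.
By inclusion–exclusion the count is 1140 − 1247 + 187 = 80.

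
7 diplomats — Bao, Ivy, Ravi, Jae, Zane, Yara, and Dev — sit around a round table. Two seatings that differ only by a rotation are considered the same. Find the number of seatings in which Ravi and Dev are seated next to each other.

Glue Ravi and Dev into a block (2 internal orders). Seating 6 units around a circle gives (5)! arrangements.
So 2 × (5)! = 2 × 120 = 240.

240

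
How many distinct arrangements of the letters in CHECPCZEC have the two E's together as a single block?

1680

Treat the 2 copies of E as a single block. The multiset to arrange is then {EE, C, C, C, C, H, P, Z}, 8 items in all.
That gives (8)!/(4!) = 1680 arrangements.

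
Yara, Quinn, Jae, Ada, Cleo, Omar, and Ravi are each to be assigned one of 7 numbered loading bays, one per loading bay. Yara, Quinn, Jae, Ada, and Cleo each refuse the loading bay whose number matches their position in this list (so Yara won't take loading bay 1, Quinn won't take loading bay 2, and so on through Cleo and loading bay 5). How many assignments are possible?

2428

Let Aᵢ (for 1 ≤ i ≤ 5) be the placements that put person i in their forbidden loading bay. Any j of these fix j positions, leaving (7−j)! ways to fill the rest, and there are C(5,j) ways to pick which j.
By inclusion–exclusion, the number of valid placements is Σ_{j=0}^{5} (−1)^j C(5,j)·(7−j)!.
Computing: 5040 − 3600 + 1200 − 240 + 30 − 2 = 2428.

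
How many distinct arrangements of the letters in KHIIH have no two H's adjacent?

There are 5!/(2!·2!) = 30 arrangements of KHIIH in total.
Arrangements with the H's together: treat HH as one letter, giving (4)!/(2!) = 12.
Subtracting, 30 − 12 = 18 arrangements keep the H's apart.

18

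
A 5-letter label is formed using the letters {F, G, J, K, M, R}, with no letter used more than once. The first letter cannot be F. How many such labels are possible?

600

The first letter has 6−1 = 5 choices (anything except F).
The remaining 4 letters are filled from the other 5 symbols without repetition: 5 × 4 × 3 × 2 = 120.
Total: 5 × 120 = 600.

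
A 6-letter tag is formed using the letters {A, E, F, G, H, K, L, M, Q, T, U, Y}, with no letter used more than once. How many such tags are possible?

With no repetition, fill the 6 letters in order: 12 choices, then 11, down to 7.
12 × 11 × 10 × 9 × 8 × 7 = 665280.

665280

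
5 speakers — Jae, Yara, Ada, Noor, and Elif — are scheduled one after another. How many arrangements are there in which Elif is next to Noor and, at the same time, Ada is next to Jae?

24

Treat {Elif,Noor} as one block (2 orders) and {Ada,Jae} as another (2 orders).
That leaves 3 units to arrange: 2 × 2 × 3! = 4 × 6 = 24.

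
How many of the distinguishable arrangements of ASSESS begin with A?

Fix A in the first position and arrange the remaining 5 letters.
Those 5 letters have S appearing 4 times, giving (5)!/(4!) = 5.

5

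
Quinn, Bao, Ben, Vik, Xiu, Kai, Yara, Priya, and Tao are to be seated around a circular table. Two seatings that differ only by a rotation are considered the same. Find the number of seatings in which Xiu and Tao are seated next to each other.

Treat {Xiu, Tao} as one unit (2 internal orders) and seat the resulting 8 units around the table: (7)! circular arrangements.
So 2 × (7)! = 2 × 5040 = 10080.

10080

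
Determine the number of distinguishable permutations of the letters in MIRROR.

120

MIRROR has 6 letters with R appearing 3 times.
The number of distinct arrangements is 6!/(3!) = 720/6 = 120.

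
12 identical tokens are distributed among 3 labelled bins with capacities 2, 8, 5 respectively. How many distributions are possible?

9

Without the upper bounds there are C(14,2) = 91 ways to split 12 among 3 bins.
Subtract solutions that violate a single cap (substitute x_i' = x_i − (cap_i+1)): x_1 ≥ 3 gives C(11,2) = 55; x_2 ≥ 9 gives C(5,2) = 10; x_3 ≥ 6 gives C(8,2) = 28. Together 93.
Add back pairs where two caps are both exceeded: 1 + 10 + 0 = 11.
By inclusion–exclusion the count is 91 − 93 + 11 = 9.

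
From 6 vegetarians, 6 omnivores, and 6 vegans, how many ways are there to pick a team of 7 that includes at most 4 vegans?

Split by how many vegans are chosen (0 through 4).
Sum: C(6,0)·C(12,7) + C(6,1)·C(12,6) + C(6,2)·C(12,5) + C(6,3)·C(12,4) + C(6,4)·C(12,3) = 792 + 5544 + 11880 + 9900 + 3300 = 31416.

31416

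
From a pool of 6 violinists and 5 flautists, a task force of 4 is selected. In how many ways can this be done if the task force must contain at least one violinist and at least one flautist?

Unrestricted: C(11,4) = 330 ways to pick any 4 of the 11.
Subtract selections that omit an entire group: no violinists → C(5,4) = 5; no flautists → C(6,4) = 15.
Both groups omitted at once is impossible, so 330 − 20 = 310.

310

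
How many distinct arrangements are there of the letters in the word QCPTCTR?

The 7 letters of QCPTCTR have repeats: C appearing twice and T appearing twice.
Dividing 7! = 5040 by 2!·2! = 4 for the repeated letters gives 1260.

1260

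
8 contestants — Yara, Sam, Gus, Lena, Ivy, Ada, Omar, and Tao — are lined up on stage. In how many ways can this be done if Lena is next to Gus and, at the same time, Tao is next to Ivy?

2880

Treat {Lena,Gus} as one block (2 orders) and {Tao,Ivy} as another (2 orders).
That leaves 6 units to arrange: 2 × 2 × 6! = 4 × 720 = 2880.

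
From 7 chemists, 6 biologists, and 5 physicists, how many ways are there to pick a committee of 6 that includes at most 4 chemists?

18326

Split by how many chemists are chosen (0 through 4).
Sum: C(7,0)·C(11,6) + C(7,1)·C(11,5) + C(7,2)·C(11,4) + C(7,3)·C(11,3) + C(7,4)·C(11,2) = 462 + 3234 + 6930 + 5775 + 1925 = 18326.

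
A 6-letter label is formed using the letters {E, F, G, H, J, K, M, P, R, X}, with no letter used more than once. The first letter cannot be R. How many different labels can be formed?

136080

The first letter has 10−1 = 9 choices (anything except R).
The remaining 5 letters are filled from the other 9 symbols without repetition: 9 × 8 × 7 × 6 × 5 = 15120.
Total: 9 × 15120 = 136080.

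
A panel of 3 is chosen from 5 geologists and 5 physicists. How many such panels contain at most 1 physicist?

60

Split by how many physicists are chosen (0 through 1).
Sum: C(5,0)·C(5,3) + C(5,1)·C(5,2) = 10 + 50 = 60.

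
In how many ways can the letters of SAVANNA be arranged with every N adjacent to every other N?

120

Treat the 2 copies of N as a single block. The multiset to arrange is then {NN, A, A, A, S, V}, 6 items in all.
That gives (6)!/(3!) = 120 arrangements.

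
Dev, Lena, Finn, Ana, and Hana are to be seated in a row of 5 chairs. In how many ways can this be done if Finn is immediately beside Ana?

48

Place the 3 others and the Finn-Ana pair as 4 objects in a line; the pair has 2 internal arrangements.
That gives 2 × 4! = 2 × 24 = 48.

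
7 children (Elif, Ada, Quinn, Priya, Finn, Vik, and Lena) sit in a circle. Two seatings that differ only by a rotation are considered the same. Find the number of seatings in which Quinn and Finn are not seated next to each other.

Without the restriction there are (6)! = 720 seatings.
Those with Quinn next to Finn: fuse the pair into one unit and seat 6 units around a circle — 2·(5)! = 240.
Subtracting, 720 − 240 = 480.

480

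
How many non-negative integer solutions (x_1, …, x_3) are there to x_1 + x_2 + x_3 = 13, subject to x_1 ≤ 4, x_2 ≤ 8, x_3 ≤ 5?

15

By stars and bars, unrestricted non-negative solutions to x_1+…+x_3 = 13 number C(13+2,2) = 105.
Subtract solutions that violate a single cap (substitute x_i' = x_i − (cap_i+1)): x_1 ≥ 5 gives C(10,2) = 45; x_2 ≥ 9 gives C(6,2) = 15; x_3 ≥ 6 gives C(9,2) = 36. Together 96.
Add back pairs where two caps are both exceeded: 0 + 6 + 0 = 6.
By inclusion–exclusion the count is 105 − 96 + 6 = 15.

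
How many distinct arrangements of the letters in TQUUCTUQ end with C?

Fix C in the last position and arrange the remaining 7 letters.
Those 7 letters have Q appearing twice, T appearing twice, and U appearing 3 times, giving (7)!/(3!·2!·2!) = 210.

210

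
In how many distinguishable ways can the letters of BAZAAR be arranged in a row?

BAZAAR has 6 letters with A appearing 3 times.
Dividing 6! = 720 by 3! = 6 for the repeated letters gives 120.

120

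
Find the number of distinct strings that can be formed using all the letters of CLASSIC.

1260

The 7 letters of CLASSIC have repeats: C appearing twice and S appearing twice.
So there are 7! / (2!·2!) = 1260 distinguishable arrangements.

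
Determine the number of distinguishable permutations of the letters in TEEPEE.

30

Letter multiplicities in TEEPEE: E×4, P×1, T×1.
Dividing 6! = 720 by 4! = 24 for the repeated letters gives 30.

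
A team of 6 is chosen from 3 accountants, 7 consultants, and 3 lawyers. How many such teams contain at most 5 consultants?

1709

Split by how many consultants are chosen (0 through 5).
Sum: C(7,0)·C(6,6) + C(7,1)·C(6,5) + C(7,2)·C(6,4) + C(7,3)·C(6,3) + C(7,4)·C(6,2) + C(7,5)·C(6,1) = 1 + 42 + 315 + 700 + 525 + 126 = 1709.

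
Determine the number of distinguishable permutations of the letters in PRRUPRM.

PRRUPRM has 7 letters with P appearing twice and R appearing 3 times.
So there are 7! / (3!·2!) = 420 distinguishable arrangements.

420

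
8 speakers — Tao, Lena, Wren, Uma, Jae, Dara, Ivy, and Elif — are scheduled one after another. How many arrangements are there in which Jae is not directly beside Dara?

30240

Of the 8! = 40320 arrangements, those with Jae and Dara adjacent number 2 × 7! = 10080 (treat the pair as a block with 2 internal orders).
So 40320 − 10080 = 30240 arrangements keep them apart.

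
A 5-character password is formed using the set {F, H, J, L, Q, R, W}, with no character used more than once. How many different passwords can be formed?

2520

This is a permutation of 5 out of 7: P(7,5) = 7!/2!.
That product is 7 × 6 × 5 × 4 × 3 = 2520.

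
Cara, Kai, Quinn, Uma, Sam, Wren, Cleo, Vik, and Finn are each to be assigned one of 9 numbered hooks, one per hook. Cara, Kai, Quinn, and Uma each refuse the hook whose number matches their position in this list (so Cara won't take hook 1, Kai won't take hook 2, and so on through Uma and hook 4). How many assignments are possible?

Let Aᵢ (for 1 ≤ i ≤ 4) be the placements that put person i in their forbidden hook. Any j of these fix j positions, leaving (9−j)! ways to fill the rest, and there are C(4,j) ways to pick which j.
By inclusion–exclusion, the number of valid placements is Σ_{j=0}^{4} (−1)^j C(4,j)·(9−j)!.
Computing: 362880 − 161280 + 30240 − 2880 + 120 = 229080.

229080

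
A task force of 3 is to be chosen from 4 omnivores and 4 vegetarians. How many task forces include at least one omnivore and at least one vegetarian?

Unrestricted: C(8,3) = 56 ways to pick any 3 of the 8.
Selections missing a whole group: no omnivores → C(4,3) = 4; no vegetarians → C(4,3) = 4.
Both groups omitted at once is impossible, so 56 − 8 = 48.

48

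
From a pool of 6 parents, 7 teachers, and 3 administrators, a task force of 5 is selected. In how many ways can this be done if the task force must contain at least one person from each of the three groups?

2730

With no constraint there are C(16,5) = 4368 possible selections.
Subtract selections that omit an entire group: no parents → C(10,5) = 252; no teachers → C(9,5) = 126; no administrators → C(13,5) = 1287.
Add back selections omitting two groups (i.e. drawn from a single group): C(6,5) + C(7,5) + C(3,5) = 27.
By inclusion–exclusion: 4368 − 1665 + 27 = 2730.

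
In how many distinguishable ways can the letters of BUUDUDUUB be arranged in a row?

756

The 9 letters of BUUDUDUUB have repeats: B appearing twice, D appearing twice, and U appearing 5 times.
So there are 9! / (5!·2!·2!) = 756 distinguishable arrangements.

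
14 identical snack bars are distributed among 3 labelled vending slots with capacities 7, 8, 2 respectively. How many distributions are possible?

9

By stars and bars, unrestricted non-negative solutions to x_1+…+x_3 = 14 number C(14+2,2) = 120.
Subtract solutions that violate a single cap (substitute x_i' = x_i − (cap_i+1)): x_1 ≥ 8 gives C(8,2) = 28; x_2 ≥ 9 gives C(7,2) = 21; x_3 ≥ 3 gives C(13,2) = 78. Together 127.
Add back pairs where two caps are both exceeded: 0 + 10 + 6 = 16.
By inclusion–exclusion the count is 120 − 127 + 16 = 9.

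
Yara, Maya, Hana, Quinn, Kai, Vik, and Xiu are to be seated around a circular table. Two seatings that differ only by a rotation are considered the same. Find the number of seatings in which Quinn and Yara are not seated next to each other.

Without the restriction there are (6)! = 720 seatings.
Those with Quinn next to Yara: fuse the pair into one unit and seat 6 units around a circle — 2·(5)! = 240.
Subtracting, 720 − 240 = 480.

480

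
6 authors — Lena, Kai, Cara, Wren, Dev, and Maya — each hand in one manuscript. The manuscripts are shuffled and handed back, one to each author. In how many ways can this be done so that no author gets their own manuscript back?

This is the derangement count D_6: permutations of 6 items with no fixed point.
By inclusion–exclusion this is Σ_{j=0}^{6} (−1)^j C(6,j)·(6−j)!.
Computing: 720 − 720 + 360 − 120 + 30 − 6 + 1 = 265.

265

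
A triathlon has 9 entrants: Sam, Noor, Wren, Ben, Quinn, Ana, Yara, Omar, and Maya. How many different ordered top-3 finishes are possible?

504

This is an ordered selection of 3 from 9: P(9,3).
That gives 9 × 8 × 7 = 504.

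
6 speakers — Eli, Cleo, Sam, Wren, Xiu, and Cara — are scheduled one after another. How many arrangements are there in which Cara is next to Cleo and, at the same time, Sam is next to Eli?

Treat {Cara,Cleo} as one block (2 orders) and {Sam,Eli} as another (2 orders).
That leaves 4 units to arrange: 2 × 2 × 4! = 4 × 24 = 96.

96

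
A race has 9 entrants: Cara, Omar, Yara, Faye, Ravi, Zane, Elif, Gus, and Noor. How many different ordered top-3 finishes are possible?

There are 9 choices for 1st place, 8 for 2nd, and 7 for 3rd.
That gives 9 × 8 × 7 = 504.

504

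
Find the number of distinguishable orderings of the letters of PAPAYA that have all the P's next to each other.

Treat the 2 copies of P as a single block. The multiset to arrange is then {PP, A, A, A, Y}, 5 items in all.
That gives (5)!/(3!) = 20 arrangements.

20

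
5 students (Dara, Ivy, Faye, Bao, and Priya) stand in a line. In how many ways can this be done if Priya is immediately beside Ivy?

Place the 3 others and the Priya-Ivy pair as 4 objects in a line; the pair has 2 internal arrangements.
So the count is 2·(4)! = 48.

48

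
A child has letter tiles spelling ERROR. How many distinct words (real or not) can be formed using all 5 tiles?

20

ERROR has 5 letters with R appearing 3 times.
So there are 5! / (3!) = 20 distinguishable arrangements.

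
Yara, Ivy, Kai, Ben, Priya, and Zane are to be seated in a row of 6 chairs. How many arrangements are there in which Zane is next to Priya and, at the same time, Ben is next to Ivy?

96

Treat {Zane,Priya} as one block (2 orders) and {Ben,Ivy} as another (2 orders).
That leaves 4 units to arrange: 2 × 2 × 4! = 4 × 24 = 96.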